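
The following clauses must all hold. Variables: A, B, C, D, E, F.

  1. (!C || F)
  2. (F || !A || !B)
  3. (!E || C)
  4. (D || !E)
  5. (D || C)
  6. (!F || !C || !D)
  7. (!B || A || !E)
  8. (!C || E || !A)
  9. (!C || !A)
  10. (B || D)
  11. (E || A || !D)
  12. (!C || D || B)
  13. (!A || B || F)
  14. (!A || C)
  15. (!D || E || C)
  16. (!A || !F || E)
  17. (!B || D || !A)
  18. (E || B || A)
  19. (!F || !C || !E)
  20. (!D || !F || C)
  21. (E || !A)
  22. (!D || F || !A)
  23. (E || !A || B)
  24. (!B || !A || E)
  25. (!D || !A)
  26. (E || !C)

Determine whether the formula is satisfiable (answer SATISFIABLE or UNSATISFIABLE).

UNSATISFIABLE

A = True:
  propagation gives C=False; an empty clause results — contradiction.
A = False:
  C = True:
    propagation gives F=True, D=False, E=False; an empty clause results — contradiction.
  C = False:
    propagation gives E=False, D=True; an empty clause results — contradiction.
Every branch closes, so no satisfying assignment exists.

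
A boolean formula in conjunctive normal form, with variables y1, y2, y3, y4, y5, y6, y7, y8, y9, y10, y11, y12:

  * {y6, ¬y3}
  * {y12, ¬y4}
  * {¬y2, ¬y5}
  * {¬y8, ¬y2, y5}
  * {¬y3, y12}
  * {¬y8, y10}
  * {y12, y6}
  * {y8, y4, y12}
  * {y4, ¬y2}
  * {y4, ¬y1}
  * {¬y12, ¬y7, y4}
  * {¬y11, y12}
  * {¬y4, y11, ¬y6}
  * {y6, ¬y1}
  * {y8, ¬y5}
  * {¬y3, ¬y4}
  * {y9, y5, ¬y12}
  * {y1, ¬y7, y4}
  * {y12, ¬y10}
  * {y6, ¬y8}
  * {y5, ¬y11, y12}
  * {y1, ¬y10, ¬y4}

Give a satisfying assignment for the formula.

y1=1, y2=1, y3=0, y4=1, y5=0, y6=1, y7=0, y8=0, y9=1, y10=0, y11=1, y12=1

Check each clause:
  1. {¬y3, y6} — ¬y3 is true.
  2. {y12, ¬y4} — y12 is true.
  3. {¬y5, ¬y2} — ¬y5 is true.
  4. {¬y8, y5, ¬y2} — ¬y8 is true.
  5. {¬y3, y12} — y12 is true.
  6. {y10, ¬y8} — ¬y8 is true.
  7. {y12, y6} — y12 is true.
  8. {y8, y12, y4} — y4 is true.
  9. {¬y2, y4} — y4 is true.
  10. {y4, ¬y1} — y4 is true.
  11. {y4, ¬y12, ¬y7} — ¬y7 is true.
  12. {¬y11, y12} — y12 is true.
  13. {¬y6, ¬y4, y11} — y11 is true.
  14. {y6, ¬y1} — y6 is true.
  15. {y8, ¬y5} — ¬y5 is true.
  16. {¬y3, ¬y4} — ¬y3 is true.
  17. {y5, ¬y12, y9} — y9 is true.
  18. {y1, y4, ¬y7} — y1 is true.
  19. {¬y10, y12} — y12 is true.
  20. {¬y8, y6} — ¬y8 is true.
  21. {¬y11, y5, y12} — y12 is true.
  22. {¬y10, ¬y4, y1} — y1 is true.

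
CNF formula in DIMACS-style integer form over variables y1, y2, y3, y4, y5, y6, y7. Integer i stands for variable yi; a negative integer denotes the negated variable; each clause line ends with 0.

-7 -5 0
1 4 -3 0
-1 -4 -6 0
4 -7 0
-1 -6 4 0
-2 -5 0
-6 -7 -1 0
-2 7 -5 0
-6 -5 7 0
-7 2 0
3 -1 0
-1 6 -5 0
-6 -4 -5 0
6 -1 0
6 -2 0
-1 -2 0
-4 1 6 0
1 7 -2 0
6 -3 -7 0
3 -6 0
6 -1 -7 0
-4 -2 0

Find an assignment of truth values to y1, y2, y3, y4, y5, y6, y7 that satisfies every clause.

y5 occurs only negated in the remaining clauses — set y5 = False.
Try y1 = False.
For the remaining variables, y2 = False, y3 = True, y4 = True, y6 = True, y7 = False works.
Every clause has at least one true literal under this assignment.

y1=F  y2=F  y3=T  y4=T  y5=F  y6=T  y7=F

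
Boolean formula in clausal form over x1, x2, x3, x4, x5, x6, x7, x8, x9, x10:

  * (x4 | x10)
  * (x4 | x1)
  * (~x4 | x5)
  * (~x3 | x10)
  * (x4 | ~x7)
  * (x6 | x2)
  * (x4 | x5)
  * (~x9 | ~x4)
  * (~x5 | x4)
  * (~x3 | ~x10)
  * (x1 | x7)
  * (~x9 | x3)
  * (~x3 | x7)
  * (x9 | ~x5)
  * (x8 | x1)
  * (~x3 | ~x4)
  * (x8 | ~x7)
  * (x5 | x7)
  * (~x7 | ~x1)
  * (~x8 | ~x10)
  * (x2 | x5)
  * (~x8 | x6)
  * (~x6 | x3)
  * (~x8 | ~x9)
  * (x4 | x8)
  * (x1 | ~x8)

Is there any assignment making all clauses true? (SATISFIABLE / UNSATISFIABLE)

UNSATISFIABLE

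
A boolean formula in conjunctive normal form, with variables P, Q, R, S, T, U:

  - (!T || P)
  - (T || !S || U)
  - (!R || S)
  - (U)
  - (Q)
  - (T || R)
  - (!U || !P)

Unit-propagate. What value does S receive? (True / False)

True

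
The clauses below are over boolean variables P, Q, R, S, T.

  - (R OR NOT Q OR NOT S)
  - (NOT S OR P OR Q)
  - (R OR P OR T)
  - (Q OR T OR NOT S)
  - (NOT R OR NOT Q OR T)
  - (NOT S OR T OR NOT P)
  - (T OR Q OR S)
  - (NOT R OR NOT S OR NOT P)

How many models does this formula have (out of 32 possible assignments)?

11

Case analysis on S and Q:
  S=1, Q=1: remaining (P,R,T) ∈ {(0,1,1)} — 1.
  S=1, Q=0: remaining (P,R,T) ∈ {(1,0,1)} — 1.
  S=0, Q=1: 5 of the 8 assignments to (P,R,T) work.
  S=0, Q=0: remaining (P,R,T) ∈ {(0,0,1); (0,1,1); (1,0,1); (1,1,1)} — 4.
Total: 1 + 1 + 5 + 4 = 11.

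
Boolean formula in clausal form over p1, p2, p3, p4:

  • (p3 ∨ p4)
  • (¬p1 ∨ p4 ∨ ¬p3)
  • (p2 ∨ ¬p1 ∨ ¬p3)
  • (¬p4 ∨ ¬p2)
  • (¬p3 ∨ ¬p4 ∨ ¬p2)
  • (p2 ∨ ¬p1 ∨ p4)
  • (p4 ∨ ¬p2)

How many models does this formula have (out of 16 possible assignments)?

4

Satisfying assignments:
  p1=F p2=F p3=F p4=T
  p1=F p2=F p3=T p4=F
  p1=F p2=F p3=T p4=T
  p1=T p2=F p3=F p4=T
That's 4 in total.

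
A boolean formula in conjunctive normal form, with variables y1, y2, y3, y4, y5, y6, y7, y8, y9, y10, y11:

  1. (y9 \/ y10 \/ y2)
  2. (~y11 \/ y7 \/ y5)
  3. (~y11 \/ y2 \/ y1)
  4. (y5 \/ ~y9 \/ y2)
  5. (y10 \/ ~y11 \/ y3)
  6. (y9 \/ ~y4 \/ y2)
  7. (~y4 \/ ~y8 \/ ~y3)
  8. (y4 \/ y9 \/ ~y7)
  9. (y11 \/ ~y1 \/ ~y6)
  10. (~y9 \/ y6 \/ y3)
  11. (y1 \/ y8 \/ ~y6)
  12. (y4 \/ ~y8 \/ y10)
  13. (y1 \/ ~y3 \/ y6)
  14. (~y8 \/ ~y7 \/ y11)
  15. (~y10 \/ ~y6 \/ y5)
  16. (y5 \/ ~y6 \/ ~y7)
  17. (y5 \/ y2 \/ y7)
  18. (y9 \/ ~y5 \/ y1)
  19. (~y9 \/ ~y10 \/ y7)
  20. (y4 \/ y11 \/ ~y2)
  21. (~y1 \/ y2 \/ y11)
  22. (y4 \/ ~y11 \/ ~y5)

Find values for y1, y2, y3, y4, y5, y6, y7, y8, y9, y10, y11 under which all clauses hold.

y1 = T, y2 = T, y3 = F, y4 = T, y5 = F, y6 = F, y7 = F, y8 = T, y9 = F, y10 = F, y11 = F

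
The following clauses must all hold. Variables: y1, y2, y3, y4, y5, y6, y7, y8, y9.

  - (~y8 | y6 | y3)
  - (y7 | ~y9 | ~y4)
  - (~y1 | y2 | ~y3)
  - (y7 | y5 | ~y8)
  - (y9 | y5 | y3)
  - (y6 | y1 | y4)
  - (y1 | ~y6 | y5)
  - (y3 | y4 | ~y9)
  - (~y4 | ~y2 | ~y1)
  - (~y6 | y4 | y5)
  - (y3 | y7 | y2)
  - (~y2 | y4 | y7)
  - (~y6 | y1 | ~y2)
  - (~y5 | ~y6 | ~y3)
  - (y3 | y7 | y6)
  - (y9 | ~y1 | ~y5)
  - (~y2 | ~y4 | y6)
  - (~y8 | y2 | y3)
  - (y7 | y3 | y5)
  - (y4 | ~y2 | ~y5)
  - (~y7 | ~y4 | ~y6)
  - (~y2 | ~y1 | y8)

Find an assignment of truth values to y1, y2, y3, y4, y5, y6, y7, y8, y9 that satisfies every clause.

y1=F, y2=F, y3=T, y4=T, y5=F, y6=F, y7=F, y8=F, y9=F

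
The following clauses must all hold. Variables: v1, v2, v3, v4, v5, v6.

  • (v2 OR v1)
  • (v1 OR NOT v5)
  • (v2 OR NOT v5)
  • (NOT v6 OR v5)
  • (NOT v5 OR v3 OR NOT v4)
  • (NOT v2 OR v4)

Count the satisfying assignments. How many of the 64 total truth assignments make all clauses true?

10

Case analysis on v5 and v2:
  v5=T, v2=T: remaining (v1,v3,v4,v6) ∈ {(T,T,T,F); (T,T,T,T)} — 2.
  v5=T, v2=F: a clause becomes empty — 0.
  v5=F, v2=T: remaining (v1,v3,v4,v6) ∈ {(F,F,T,F); (F,T,T,F); (T,F,T,F); (T,T,T,F)} — 4.
  v5=F, v2=F: remaining (v1,v3,v4,v6) ∈ {(T,F,F,F); (T,F,T,F); (T,T,F,F); (T,T,T,F)} — 4.
Total: 2 + 0 + 4 + 4 = 10.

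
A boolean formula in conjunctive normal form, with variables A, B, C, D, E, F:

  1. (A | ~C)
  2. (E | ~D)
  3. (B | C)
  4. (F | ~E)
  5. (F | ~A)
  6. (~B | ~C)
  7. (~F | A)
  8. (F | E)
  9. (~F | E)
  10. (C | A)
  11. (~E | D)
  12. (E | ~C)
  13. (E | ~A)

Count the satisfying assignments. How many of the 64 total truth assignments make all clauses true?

2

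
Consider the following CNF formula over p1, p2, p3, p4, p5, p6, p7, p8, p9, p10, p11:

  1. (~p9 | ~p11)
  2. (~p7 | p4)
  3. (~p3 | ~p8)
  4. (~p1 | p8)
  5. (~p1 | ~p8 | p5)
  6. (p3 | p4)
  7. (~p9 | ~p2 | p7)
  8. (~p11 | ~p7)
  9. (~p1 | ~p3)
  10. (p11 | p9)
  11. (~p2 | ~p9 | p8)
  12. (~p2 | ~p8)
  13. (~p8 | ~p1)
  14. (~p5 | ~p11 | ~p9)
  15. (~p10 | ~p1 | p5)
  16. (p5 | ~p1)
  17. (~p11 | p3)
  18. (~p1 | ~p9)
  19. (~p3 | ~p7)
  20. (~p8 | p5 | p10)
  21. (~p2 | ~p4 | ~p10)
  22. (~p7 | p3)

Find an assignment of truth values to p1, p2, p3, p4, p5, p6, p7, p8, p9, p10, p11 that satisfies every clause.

p1 = False, p2 = False, p3 = False, p4 = True, p5 = False, p6 = False, p7 = False, p8 = True, p9 = True, p10 = True, p11 = False

p1 occurs only negated in the remaining clauses — set p1 = False.
Pure literal: p2 appears only negated; assign p2 = False.
Branch on p3: take p3 = False.
  then p4 is forced to True.
  then p11 is forced to False.
  then p9 is forced to True.
  then p7 is forced to False.
The remaining clauses are satisfied by p5 = False, p6 = False, p8 = True, p10 = True.
Every clause has at least one true literal under this assignment.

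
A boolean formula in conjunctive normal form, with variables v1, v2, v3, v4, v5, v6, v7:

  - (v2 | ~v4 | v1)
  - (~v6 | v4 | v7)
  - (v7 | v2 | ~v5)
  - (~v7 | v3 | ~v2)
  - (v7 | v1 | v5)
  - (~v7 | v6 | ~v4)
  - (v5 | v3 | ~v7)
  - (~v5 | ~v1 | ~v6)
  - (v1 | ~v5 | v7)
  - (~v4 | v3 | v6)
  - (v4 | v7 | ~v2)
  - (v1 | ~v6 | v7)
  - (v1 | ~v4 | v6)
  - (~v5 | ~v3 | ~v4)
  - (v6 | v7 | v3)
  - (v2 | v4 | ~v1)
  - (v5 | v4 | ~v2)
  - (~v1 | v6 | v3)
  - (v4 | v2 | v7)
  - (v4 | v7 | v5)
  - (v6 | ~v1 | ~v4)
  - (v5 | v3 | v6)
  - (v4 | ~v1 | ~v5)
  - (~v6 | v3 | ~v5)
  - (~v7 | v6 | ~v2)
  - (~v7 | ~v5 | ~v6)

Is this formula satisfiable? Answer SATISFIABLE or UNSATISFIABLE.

SATISFIABLE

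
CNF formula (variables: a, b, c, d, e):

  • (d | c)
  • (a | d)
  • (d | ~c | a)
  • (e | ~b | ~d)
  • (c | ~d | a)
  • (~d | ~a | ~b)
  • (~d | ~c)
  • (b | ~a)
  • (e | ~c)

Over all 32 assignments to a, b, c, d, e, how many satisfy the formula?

The models are:
  a=T b=T c=T d=F e=T
That's 1 in total.

1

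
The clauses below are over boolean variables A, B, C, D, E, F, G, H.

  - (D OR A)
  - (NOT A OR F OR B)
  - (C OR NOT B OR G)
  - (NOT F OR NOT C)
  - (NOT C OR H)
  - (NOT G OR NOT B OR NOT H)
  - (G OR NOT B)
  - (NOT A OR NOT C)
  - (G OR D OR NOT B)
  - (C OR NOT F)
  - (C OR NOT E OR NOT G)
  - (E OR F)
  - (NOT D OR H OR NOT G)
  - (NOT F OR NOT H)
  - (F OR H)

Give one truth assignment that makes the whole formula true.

A = F  B = F  C = T  D = T  E = T  F = F  G = F  H = T

Try A = False.
  then D is forced to True.
The remaining clauses are satisfied by B = False, C = True, E = True, F = False, G = False, H = True.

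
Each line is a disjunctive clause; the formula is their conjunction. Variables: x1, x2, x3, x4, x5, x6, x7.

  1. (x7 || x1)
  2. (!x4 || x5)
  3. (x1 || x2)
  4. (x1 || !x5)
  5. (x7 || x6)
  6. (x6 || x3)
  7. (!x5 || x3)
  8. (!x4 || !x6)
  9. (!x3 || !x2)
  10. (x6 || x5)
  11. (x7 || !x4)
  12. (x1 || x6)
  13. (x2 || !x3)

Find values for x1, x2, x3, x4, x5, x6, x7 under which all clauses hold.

x1=False  x2=True  x3=False  x4=False  x5=False  x6=True  x7=True

Check each clause:
  1. (x1 || x7) — x7 is true.
  2. (x5 || !x4) — !x4 is true.
  3. (x1 || x2) — x2 is true.
  4. (!x5 || x1) — !x5 is true.
  5. (x7 || x6) — x6 is true.
  6. (x6 || x3) — x6 is true.
  7. (!x5 || x3) — !x5 is true.
  8. (!x6 || !x4) — !x4 is true.
  9. (!x3 || !x2) — !x3 is true.
  10. (x6 || x5) — x6 is true.
  11. (!x4 || x7) — !x4 is true.
  12. (x6 || x1) — x6 is true.
  13. (!x3 || x2) — x2 is true.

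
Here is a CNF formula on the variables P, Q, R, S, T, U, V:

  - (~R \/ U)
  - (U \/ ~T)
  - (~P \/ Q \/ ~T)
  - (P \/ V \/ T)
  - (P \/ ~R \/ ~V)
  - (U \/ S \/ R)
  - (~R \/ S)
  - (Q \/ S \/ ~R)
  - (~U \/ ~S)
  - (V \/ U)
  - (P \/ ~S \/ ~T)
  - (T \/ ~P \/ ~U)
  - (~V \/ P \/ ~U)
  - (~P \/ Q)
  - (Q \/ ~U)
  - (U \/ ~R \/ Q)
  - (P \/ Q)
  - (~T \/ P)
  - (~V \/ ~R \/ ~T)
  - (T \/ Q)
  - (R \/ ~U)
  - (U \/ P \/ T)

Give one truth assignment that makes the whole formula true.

Pure literal: Q appears only positively; assign Q = True.
Set P = True and propagate.
The remaining clauses are satisfied by R = False, S = True, T = False, U = False, V = True.
Every clause has at least one true literal under this assignment.

P = True, Q = True, R = False, S = True, T = False, U = False, V = True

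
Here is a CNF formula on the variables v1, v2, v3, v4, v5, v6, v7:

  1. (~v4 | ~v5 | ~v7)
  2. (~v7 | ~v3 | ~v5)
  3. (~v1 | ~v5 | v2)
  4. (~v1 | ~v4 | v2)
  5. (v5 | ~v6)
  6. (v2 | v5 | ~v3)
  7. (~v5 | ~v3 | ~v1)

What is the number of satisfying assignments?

48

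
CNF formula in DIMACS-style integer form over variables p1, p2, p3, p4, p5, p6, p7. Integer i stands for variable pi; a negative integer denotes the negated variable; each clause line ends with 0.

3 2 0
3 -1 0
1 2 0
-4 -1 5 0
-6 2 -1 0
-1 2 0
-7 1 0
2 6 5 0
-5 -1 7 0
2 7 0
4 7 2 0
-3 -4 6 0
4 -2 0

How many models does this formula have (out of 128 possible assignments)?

7

The models are:
  p1=F p2=T p3=F p4=T p5=F p6=F p7=F
  p1=F p2=T p3=F p4=T p5=F p6=T p7=F
  p1=F p2=T p3=F p4=T p5=T p6=F p7=F
  p1=F p2=T p3=F p4=T p5=T p6=T p7=F
  p1=F p2=T p3=T p4=T p5=F p6=T p7=F
  p1=F p2=T p3=T p4=T p5=T p6=T p7=F
  p1=T p2=T p3=T p4=T p5=T p6=T p7=T
Count: 7.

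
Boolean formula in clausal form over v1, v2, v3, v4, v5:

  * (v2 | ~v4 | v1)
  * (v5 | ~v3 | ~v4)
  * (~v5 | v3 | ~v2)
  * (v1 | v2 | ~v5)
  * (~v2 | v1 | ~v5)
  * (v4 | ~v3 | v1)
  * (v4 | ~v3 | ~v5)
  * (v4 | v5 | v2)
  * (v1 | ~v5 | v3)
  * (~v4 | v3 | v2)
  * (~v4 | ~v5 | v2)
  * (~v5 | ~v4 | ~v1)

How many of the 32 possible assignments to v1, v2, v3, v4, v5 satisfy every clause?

6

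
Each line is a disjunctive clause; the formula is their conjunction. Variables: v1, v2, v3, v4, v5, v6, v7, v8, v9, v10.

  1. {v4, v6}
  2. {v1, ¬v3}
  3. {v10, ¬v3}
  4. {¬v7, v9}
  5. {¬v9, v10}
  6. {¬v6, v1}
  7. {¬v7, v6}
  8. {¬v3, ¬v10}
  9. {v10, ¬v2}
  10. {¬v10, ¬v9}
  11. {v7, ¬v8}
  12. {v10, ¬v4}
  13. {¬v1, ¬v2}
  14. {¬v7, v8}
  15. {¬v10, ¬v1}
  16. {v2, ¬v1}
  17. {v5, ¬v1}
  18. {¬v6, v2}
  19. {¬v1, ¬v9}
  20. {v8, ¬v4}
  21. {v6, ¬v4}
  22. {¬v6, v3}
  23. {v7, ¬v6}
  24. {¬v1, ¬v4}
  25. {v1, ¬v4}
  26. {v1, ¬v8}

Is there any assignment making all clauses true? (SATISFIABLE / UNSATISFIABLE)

v1 = True:
  propagation gives v2=False; an empty clause results — contradiction.
v1 = False:
  propagation gives v3=False, v6=False, v4=True; an empty clause results — contradiction.
Every branch closes, so no satisfying assignment exists.

UNSATISFIABLE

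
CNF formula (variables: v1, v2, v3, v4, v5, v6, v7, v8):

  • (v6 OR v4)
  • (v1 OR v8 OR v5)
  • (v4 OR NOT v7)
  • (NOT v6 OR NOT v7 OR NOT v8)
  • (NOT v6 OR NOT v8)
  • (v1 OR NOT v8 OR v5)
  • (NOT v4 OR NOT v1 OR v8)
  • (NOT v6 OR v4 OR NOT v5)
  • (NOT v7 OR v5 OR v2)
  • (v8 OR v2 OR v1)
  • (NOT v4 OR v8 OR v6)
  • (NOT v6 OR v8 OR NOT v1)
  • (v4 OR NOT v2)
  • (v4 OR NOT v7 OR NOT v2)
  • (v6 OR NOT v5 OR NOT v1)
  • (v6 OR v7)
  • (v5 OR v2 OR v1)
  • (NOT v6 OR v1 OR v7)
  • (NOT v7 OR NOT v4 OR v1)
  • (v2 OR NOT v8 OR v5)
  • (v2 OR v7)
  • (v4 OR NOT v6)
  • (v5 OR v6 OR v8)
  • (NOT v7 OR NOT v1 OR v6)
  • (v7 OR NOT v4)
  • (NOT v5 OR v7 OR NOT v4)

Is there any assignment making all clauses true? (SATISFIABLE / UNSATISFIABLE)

UNSATISFIABLE

v6 = True:
  propagation gives v8=False, v1=False, v5=True, v4=True; an empty clause results — contradiction.
v6 = False:
  propagation gives v4=True, v8=True, v7=True, v1=True; an empty clause results — contradiction.
Every branch closes, so no satisfying assignment exists.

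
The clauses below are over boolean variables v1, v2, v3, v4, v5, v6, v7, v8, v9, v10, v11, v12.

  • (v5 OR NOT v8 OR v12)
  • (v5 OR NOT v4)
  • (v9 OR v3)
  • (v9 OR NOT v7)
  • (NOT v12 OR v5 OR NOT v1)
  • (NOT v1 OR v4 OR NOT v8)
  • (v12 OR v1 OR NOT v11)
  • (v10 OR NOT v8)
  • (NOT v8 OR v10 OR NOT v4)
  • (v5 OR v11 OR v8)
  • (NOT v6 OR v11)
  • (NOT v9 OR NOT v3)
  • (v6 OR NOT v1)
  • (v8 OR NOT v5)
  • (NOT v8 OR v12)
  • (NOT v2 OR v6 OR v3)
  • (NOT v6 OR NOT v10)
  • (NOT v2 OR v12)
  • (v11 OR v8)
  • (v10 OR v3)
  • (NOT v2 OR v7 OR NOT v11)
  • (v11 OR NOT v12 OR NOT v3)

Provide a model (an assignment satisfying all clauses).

v1=False, v2=False, v3=False, v4=False, v5=True, v6=False, v7=True, v8=True, v9=True, v10=True, v11=True, v12=True

Check each clause:
  1. (v5 OR NOT v8 OR v12) — v12 is true.
  2. (NOT v4 OR v5) — NOT v4 is true.
  3. (v9 OR v3) — v9 is true.
  4. (v9 OR NOT v7) — v9 is true.
  5. (v5 OR NOT v12 OR NOT v1) — v5 is true.
  6. (NOT v8 OR NOT v1 OR v4) — NOT v1 is true.
  7. (v12 OR v1 OR NOT v11) — v12 is true.
  8. (NOT v8 OR v10) — v10 is true.
  9. (NOT v8 OR NOT v4 OR v10) — v10 is true.
  10. (v8 OR v11 OR v5) — v8 is true.
  11. (v11 OR NOT v6) — NOT v6 is true.
  12. (NOT v3 OR NOT v9) — NOT v3 is true.
  13. (NOT v1 OR v6) — NOT v1 is true.
  14. (v8 OR NOT v5) — v8 is true.
  15. (NOT v8 OR v12) — v12 is true.
  16. (v6 OR NOT v2 OR v3) — NOT v2 is true.
  17. (NOT v6 OR NOT v10) — NOT v6 is true.
  18. (v12 OR NOT v2) — v12 is true.
  19. (v11 OR v8) — v8 is true.
  20. (v10 OR v3) — v10 is true.
  21. (v7 OR NOT v2 OR NOT v11) — NOT v2 is true.
  22. (NOT v3 OR v11 OR NOT v12) — v11 is true.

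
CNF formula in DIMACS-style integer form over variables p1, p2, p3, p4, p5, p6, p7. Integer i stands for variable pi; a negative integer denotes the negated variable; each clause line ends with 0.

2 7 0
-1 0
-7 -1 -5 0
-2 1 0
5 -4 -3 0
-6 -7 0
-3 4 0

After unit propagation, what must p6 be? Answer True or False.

False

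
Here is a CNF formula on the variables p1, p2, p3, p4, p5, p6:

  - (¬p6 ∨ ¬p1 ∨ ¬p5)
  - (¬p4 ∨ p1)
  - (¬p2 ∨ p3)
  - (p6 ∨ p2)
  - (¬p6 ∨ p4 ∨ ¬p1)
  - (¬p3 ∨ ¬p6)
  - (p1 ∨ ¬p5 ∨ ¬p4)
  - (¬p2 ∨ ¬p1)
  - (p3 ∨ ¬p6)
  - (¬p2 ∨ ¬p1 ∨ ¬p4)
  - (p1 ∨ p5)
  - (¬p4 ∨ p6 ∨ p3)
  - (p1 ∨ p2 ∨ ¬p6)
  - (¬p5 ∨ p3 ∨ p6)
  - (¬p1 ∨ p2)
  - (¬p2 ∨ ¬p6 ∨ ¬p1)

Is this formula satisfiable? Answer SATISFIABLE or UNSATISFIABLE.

SATISFIABLE

Try p1 = False.
  then p4 is forced to False.
  then p5 is forced to True.
The remaining clauses are satisfied by p2 = True, p3 = True, p6 = False.
Every clause has at least one true literal under this assignment.
So p1=0  p2=1  p3=1  p4=0  p5=1  p6=0 is a satisfying assignment.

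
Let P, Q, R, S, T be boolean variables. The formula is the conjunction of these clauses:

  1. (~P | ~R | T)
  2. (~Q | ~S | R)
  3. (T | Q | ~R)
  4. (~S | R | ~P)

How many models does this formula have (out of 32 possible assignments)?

Split on R, then P.
  R=T, P=T: remaining (Q,S,T) ∈ {(F,F,T); (F,T,T); (T,F,T); (T,T,T)} — 4.
  R=T, P=F: S free; 3 ways for (Q,T) × 2^1 = 6.
  R=F, P=T: remaining (Q,S,T) ∈ {(F,F,F); (F,F,T); (T,F,F); (T,F,T)} — 4.
  R=F, P=F: T free; 3 ways for (Q,S) × 2^1 = 6.
Total: 4 + 6 + 4 + 6 = 20.

20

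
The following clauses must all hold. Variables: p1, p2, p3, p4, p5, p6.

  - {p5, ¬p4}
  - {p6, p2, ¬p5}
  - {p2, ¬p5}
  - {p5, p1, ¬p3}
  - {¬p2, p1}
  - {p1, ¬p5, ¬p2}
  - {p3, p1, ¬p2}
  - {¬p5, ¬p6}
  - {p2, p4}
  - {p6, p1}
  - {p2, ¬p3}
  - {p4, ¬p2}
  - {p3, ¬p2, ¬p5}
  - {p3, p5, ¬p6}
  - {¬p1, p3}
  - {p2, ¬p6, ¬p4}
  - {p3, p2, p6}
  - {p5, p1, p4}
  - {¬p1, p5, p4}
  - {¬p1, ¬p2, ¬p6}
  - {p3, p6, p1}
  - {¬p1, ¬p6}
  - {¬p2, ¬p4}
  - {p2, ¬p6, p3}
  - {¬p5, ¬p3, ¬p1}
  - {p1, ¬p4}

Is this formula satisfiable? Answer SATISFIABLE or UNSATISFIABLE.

p2 = True:
  propagation gives p1=True, p4=True; an empty clause results — contradiction.
p2 = False:
  propagation gives p5=False, p4=False; an empty clause results — contradiction.
Every branch closes, so no satisfying assignment exists.

UNSATISFIABLE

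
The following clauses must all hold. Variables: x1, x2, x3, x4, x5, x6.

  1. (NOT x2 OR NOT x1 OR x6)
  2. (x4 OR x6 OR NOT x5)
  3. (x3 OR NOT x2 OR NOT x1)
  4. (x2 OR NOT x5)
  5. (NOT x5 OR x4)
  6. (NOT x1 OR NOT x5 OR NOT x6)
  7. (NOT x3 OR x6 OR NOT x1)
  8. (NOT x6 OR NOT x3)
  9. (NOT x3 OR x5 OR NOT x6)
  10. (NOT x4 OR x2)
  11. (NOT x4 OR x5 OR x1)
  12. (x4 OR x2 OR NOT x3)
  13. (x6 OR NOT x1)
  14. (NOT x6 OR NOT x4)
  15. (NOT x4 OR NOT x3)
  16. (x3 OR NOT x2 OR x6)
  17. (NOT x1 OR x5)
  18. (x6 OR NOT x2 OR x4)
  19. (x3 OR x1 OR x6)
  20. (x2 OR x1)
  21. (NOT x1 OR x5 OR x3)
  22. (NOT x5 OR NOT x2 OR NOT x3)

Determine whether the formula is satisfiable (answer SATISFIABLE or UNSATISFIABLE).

SATISFIABLE

Branch on x1: take x1 = False.
  then x2 is forced to True.
Try x3 = False.
  then x6 is forced to True.
  then x4 is forced to False.
  then x5 is forced to False.
So x1=F, x2=T, x3=F, x4=F, x5=F, x6=T is a satisfying assignment.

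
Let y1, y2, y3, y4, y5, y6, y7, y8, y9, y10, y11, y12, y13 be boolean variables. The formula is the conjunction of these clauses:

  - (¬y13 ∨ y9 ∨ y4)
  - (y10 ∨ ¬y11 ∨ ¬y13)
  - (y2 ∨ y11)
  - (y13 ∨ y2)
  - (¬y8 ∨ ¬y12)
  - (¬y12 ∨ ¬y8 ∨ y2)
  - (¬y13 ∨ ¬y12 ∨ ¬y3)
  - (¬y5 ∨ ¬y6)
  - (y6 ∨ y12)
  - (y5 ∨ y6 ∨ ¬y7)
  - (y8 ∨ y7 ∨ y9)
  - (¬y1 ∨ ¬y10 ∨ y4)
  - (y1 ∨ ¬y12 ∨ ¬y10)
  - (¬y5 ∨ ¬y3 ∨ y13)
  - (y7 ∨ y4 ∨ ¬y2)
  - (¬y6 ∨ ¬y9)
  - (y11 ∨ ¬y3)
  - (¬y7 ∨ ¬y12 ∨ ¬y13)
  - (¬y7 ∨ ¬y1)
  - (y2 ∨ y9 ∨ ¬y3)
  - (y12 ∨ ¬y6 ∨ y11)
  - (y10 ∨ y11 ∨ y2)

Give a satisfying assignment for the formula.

y1 = T, y2 = T, y3 = T, y4 = T, y5 = F, y6 = F, y7 = F, y8 = F, y9 = T, y10 = T, y11 = T, y12 = T, y13 = F

Check each clause:
  1. (¬y13 ∨ y9 ∨ y4) — y9 is true.
  2. (y10 ∨ ¬y11 ∨ ¬y13) — y10 is true.
  3. (y11 ∨ y2) — y2 is true.
  4. (y13 ∨ y2) — y2 is true.
  5. (¬y12 ∨ ¬y8) — ¬y8 is true.
  6. (y2 ∨ ¬y8 ∨ ¬y12) — ¬y8 is true.
  7. (¬y3 ∨ ¬y12 ∨ ¬y13) — ¬y13 is true.
  8. (¬y5 ∨ ¬y6) — ¬y6 is true.
  9. (y12 ∨ y6) — y12 is true.
  10. (¬y7 ∨ y5 ∨ y6) — ¬y7 is true.
  11. (y9 ∨ y7 ∨ y8) — y9 is true.
  12. (¬y1 ∨ y4 ∨ ¬y10) — y4 is true.
  13. (¬y12 ∨ y1 ∨ ¬y10) — y1 is true.
  14. (¬y5 ∨ y13 ∨ ¬y3) — ¬y5 is true.
  15. (y4 ∨ y7 ∨ ¬y2) — y4 is true.
  16. (¬y6 ∨ ¬y9) — ¬y6 is true.
  17. (y11 ∨ ¬y3) — y11 is true.
  18. (¬y12 ∨ ¬y13 ∨ ¬y7) — ¬y7 is true.
  19. (¬y1 ∨ ¬y7) — ¬y7 is true.
  20. (¬y3 ∨ y9 ∨ y2) — y9 is true.
  21. (y11 ∨ ¬y6 ∨ y12) — ¬y6 is true.
  22. (y2 ∨ y10 ∨ y11) — y10 is true.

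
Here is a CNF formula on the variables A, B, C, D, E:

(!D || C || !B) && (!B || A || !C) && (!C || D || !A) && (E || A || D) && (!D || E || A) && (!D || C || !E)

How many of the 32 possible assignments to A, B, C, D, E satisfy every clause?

13

Case analysis on D and A:
  D=1, A=1: 5 of the 8 assignments to (B,C,E) work.
  D=1, A=0: remaining (B,C,E) ∈ {(0,1,1)} — 1.
  D=0, A=1: remaining (B,C,E) ∈ {(0,0,0); (0,0,1); (1,0,0); (1,0,1)} — 4.
  D=0, A=0: remaining (B,C,E) ∈ {(0,0,1); (0,1,1); (1,0,1)} — 3.
Total: 5 + 1 + 4 + 3 = 13.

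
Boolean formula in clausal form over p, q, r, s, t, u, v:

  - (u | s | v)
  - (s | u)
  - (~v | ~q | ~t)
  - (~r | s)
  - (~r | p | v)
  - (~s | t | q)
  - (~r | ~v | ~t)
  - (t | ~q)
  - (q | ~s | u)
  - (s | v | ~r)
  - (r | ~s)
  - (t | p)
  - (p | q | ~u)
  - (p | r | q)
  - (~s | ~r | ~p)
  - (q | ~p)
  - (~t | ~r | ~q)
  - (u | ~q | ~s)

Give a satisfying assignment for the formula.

p=T, q=T, r=F, s=F, t=T, u=T, v=F

Check each clause:
  1. (v | u | s) — u is true.
  2. (u | s) — u is true.
  3. (~v | ~t | ~q) — ~v is true.
  4. (s | ~r) — ~r is true.
  5. (~r | v | p) — p is true.
  6. (~s | t | q) — q is true.
  7. (~v | ~t | ~r) — ~v is true.
  8. (~q | t) — t is true.
  9. (~s | u | q) — q is true.
  10. (~r | s | v) — ~r is true.
  11. (~s | r) — ~s is true.
  12. (p | t) — p is true.
  13. (~u | p | q) — p is true.
  14. (r | q | p) — p is true.
  15. (~r | ~s | ~p) — ~s is true.
  16. (q | ~p) — q is true.
  17. (~r | ~q | ~t) — ~r is true.
  18. (u | ~s | ~q) — ~s is true.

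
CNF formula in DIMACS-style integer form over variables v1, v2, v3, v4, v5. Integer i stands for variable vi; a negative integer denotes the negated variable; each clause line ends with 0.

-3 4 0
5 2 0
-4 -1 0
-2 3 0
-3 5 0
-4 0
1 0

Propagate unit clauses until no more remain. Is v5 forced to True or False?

True

(~v4) is a unit clause: v4 = False.
(~v3 | v4): since v4 = False, the clause reduces to (~v3). v3 = False.
From (~v2 | v3) and v3 = False: v2 = False.
(v2 | v5): since v2 = False, the clause reduces to (v5). v5 = True.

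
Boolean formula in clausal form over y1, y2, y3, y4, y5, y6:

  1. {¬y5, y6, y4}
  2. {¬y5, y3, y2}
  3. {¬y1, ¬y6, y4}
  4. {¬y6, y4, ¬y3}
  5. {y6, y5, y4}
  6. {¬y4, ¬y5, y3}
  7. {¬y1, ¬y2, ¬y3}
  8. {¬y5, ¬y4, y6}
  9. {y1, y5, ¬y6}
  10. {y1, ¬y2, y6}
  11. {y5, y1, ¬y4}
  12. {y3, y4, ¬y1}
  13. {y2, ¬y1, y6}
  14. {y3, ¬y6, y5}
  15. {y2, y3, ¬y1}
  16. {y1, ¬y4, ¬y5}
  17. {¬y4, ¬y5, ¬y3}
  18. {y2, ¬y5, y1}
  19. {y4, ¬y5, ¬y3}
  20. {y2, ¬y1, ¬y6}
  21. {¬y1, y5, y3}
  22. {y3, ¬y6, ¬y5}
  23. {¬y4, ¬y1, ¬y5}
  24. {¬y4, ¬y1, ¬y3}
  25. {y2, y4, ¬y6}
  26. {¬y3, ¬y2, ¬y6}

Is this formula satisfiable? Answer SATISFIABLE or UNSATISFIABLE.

UNSATISFIABLE

y5 = True:
  y4 = True:
    propagation gives y3=True; an empty clause results — contradiction.
  y4 = False:
    propagation gives y6=True, y1=False, y3=False; an empty clause results — contradiction.
y5 = False:
  y1 = True:
    propagation gives y3=True, y2=False, y6=True; an empty clause results — contradiction.
  y1 = False:
    propagation gives y6=False, y4=True; an empty clause results — contradiction.
Every branch closes, so no satisfying assignment exists.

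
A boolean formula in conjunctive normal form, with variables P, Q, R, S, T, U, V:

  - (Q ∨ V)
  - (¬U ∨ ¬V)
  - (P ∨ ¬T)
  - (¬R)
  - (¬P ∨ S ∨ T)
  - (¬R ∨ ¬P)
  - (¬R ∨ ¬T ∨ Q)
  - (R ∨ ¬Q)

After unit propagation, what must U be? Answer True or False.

Unit clause (¬R) sets R = False.
From (¬Q ∨ R) and R = False: Q = False.
(V ∨ Q) with Q = False leaves only V, so V = True.
(¬V ∨ ¬U) with V = True leaves only ¬U, so U = False.

False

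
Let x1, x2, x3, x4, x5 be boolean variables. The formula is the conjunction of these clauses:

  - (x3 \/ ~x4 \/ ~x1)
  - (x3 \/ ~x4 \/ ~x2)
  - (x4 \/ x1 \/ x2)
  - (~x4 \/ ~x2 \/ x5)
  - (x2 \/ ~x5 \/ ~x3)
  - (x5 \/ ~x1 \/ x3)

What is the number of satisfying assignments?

Split on x2, then x3.
  x2=1, x3=1: x1 free; 3 ways for (x4,x5) × 2^1 = 6.
  x2=1, x3=0: remaining (x1,x4,x5) ∈ {(0,0,0); (0,0,1); (1,0,1)} — 3.
  x2=0, x3=1: remaining (x1,x4,x5) ∈ {(0,1,0); (1,0,0); (1,1,0)} — 3.
  x2=0, x3=0: remaining (x1,x4,x5) ∈ {(0,1,0); (0,1,1); (1,0,1)} — 3.
Total: 6 + 3 + 3 + 3 = 15.

15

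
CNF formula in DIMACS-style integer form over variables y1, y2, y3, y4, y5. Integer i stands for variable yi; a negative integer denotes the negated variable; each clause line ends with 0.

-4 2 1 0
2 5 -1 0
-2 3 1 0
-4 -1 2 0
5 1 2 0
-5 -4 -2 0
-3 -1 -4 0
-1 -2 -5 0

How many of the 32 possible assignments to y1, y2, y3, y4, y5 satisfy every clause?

Split on y1, then y2.
  y1=1, y2=1: remaining (y3,y4,y5) ∈ {(0,0,0); (0,1,0); (1,0,0)} — 3.
  y1=1, y2=0: remaining (y3,y4,y5) ∈ {(0,0,1); (1,0,1)} — 2.
  y1=0, y2=1: remaining (y3,y4,y5) ∈ {(1,0,0); (1,0,1); (1,1,0)} — 3.
  y1=0, y2=0: remaining (y3,y4,y5) ∈ {(0,0,1); (1,0,1)} — 2.
Total: 3 + 2 + 3 + 2 = 10.

10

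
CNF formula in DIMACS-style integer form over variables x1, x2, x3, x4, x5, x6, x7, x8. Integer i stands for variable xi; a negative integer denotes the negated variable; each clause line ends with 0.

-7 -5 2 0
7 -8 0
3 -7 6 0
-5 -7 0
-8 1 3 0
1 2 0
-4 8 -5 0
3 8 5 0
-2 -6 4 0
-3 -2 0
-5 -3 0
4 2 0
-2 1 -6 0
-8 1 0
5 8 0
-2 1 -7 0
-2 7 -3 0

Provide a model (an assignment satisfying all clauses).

x1 = True, x2 = True, x3 = False, x4 = True, x5 = False, x6 = True, x7 = True, x8 = True

Pure literal: x1 appears only positively; assign x1 = True.
Branch on x2: take x2 = True.
  then x3 is forced to False.
The remaining clauses are satisfied by x4 = True, x5 = False, x6 = True, x7 = True, x8 = True.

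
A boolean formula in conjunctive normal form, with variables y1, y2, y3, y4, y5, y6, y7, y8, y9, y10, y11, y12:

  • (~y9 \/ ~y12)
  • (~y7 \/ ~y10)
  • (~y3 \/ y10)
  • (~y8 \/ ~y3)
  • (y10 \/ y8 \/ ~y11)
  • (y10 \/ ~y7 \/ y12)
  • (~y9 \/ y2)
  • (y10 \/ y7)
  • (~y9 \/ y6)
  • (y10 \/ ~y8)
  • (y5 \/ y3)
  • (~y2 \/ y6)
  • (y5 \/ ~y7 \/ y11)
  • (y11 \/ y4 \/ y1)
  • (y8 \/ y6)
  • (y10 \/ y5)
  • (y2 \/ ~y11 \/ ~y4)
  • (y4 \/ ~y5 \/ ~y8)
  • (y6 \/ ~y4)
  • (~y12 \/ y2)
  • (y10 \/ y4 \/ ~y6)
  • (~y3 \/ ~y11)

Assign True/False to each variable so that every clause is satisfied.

y1=1  y2=0  y3=1  y4=1  y5=0  y6=1  y7=0  y8=0  y9=0  y10=1  y11=0  y12=0

Check each clause:
  1. (~y9 \/ ~y12) — ~y12 is true.
  2. (~y10 \/ ~y7) — ~y7 is true.
  3. (~y3 \/ y10) — y10 is true.
  4. (~y3 \/ ~y8) — ~y8 is true.
  5. (y8 \/ y10 \/ ~y11) — y10 is true.
  6. (y12 \/ y10 \/ ~y7) — ~y7 is true.
  7. (~y9 \/ y2) — ~y9 is true.
  8. (y10 \/ y7) — y10 is true.
  9. (~y9 \/ y6) — y6 is true.
  10. (~y8 \/ y10) — ~y8 is true.
  11. (y3 \/ y5) — y3 is true.
  12. (y6 \/ ~y2) — ~y2 is true.
  13. (y11 \/ y5 \/ ~y7) — ~y7 is true.
  14. (y4 \/ y1 \/ y11) — y1 is true.
  15. (y6 \/ y8) — y6 is true.
  16. (y5 \/ y10) — y10 is true.
  17. (~y11 \/ y2 \/ ~y4) — ~y11 is true.
  18. (~y5 \/ ~y8 \/ y4) — ~y8 is true.
  19. (y6 \/ ~y4) — y6 is true.
  20. (y2 \/ ~y12) — ~y12 is true.
  21. (y10 \/ y4 \/ ~y6) — y10 is true.
  22. (~y3 \/ ~y11) — ~y11 is true.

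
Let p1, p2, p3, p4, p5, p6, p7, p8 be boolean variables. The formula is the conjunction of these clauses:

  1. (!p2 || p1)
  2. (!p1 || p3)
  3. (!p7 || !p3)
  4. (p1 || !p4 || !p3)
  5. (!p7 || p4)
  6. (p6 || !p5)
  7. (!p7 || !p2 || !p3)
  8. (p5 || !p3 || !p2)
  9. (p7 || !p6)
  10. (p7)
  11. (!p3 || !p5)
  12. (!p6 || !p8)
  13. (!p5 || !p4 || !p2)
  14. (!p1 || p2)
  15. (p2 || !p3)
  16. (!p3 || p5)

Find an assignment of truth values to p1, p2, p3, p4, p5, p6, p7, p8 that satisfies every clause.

p1=False  p2=False  p3=False  p4=True  p5=True  p6=True  p7=True  p8=False

The clause (p7) is unit: p7 must be True.
The clause (!p3) is unit: p3 must be False.
Unit propagation: (!p1) forces p1 = False.
(!p2) is a unit clause, so p2 = False.
(p4) is a unit clause, so p4 = True.
Pure literal: p8 appears only negated; assign p8 = False.
Branch on p5: take p5 = True.
  then p6 is forced to True.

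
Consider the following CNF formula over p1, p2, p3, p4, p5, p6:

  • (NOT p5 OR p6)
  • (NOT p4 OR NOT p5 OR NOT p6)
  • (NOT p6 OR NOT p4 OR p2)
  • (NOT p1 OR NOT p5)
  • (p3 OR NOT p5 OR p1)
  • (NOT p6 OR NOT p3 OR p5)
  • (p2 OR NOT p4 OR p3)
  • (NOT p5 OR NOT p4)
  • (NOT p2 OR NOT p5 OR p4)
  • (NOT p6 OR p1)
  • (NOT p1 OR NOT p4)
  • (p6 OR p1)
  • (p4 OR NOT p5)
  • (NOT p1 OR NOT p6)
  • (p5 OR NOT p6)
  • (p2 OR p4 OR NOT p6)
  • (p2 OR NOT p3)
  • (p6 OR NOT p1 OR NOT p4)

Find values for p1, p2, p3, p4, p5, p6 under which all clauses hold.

p1=True  p2=False  p3=False  p4=False  p5=False  p6=False

Check each clause:
  1. (p6 OR NOT p5) — NOT p5 is true.
  2. (NOT p6 OR NOT p4 OR NOT p5) — NOT p6 is true.
  3. (NOT p6 OR p2 OR NOT p4) — NOT p6 is true.
  4. (NOT p5 OR NOT p1) — NOT p5 is true.
  5. (NOT p5 OR p3 OR p1) — p1 is true.
  6. (NOT p3 OR NOT p6 OR p5) — NOT p6 is true.
  7. (NOT p4 OR p2 OR p3) — NOT p4 is true.
  8. (NOT p4 OR NOT p5) — NOT p5 is true.
  9. (NOT p2 OR p4 OR NOT p5) — NOT p5 is true.
  10. (NOT p6 OR p1) — p1 is true.
  11. (NOT p4 OR NOT p1) — NOT p4 is true.
  12. (p6 OR p1) — p1 is true.
  13. (p4 OR NOT p5) — NOT p5 is true.
  14. (NOT p1 OR NOT p6) — NOT p6 is true.
  15. (p5 OR NOT p6) — NOT p6 is true.
  16. (p4 OR NOT p6 OR p2) — NOT p6 is true.
  17. (NOT p3 OR p2) — NOT p3 is true.
  18. (NOT p4 OR p6 OR NOT p1) — NOT p4 is true.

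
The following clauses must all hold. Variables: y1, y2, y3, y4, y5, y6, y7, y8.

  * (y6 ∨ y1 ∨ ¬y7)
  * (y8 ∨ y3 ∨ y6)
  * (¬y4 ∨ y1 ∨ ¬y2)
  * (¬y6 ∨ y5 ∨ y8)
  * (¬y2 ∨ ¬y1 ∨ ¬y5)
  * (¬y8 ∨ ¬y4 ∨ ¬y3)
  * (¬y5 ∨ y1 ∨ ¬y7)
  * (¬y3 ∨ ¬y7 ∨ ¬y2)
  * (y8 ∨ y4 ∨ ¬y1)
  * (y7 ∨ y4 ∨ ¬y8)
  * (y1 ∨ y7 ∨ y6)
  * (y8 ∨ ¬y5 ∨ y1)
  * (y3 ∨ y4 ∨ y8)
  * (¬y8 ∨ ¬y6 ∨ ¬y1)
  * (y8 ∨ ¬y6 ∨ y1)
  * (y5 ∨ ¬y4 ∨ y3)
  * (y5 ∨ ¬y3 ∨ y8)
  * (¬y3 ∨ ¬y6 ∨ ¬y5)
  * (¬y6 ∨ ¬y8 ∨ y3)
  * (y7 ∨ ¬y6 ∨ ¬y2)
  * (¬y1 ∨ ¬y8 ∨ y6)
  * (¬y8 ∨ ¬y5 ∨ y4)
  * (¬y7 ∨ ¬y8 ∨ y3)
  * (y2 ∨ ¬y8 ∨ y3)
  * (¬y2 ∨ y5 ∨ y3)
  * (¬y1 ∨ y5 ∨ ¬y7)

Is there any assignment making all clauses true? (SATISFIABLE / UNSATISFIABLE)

Branch on y1: take y1 = False.
For the remaining variables, y2 = False, y3 = True, y4 = False, y5 = False, y6 = True, y7 = True, y8 = True works.
Every clause has at least one true literal under this assignment.
So y1 = 0  y2 = 0  y3 = 1  y4 = 0  y5 = 0  y6 = 1  y7 = 1  y8 = 1 is a satisfying assignment.

SATISFIABLE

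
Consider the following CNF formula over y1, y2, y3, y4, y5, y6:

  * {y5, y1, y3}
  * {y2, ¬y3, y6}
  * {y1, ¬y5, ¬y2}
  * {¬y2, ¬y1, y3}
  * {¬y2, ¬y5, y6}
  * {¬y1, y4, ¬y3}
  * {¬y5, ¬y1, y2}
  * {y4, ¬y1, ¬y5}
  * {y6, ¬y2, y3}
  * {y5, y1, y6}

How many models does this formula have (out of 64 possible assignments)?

18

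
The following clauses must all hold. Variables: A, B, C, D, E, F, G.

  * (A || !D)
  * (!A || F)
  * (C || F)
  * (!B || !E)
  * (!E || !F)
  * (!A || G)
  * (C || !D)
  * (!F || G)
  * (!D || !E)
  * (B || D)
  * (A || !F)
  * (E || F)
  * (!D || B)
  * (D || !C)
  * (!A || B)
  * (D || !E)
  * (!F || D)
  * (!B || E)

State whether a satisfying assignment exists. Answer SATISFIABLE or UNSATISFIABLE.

UNSATISFIABLE

D = True:
  propagation gives A=True, F=True, E=False, G=True; an empty clause results — contradiction.
D = False:
  propagation gives B=True, E=False; an empty clause results — contradiction.
Every branch closes, so no satisfying assignment exists.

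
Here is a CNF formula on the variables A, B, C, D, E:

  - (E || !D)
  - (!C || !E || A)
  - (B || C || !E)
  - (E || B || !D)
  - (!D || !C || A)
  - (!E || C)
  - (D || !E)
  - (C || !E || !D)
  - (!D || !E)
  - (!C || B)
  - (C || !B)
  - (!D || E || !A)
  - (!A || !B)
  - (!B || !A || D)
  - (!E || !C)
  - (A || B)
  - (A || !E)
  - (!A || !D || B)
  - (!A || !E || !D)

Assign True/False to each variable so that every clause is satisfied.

Set A = True and propagate.
  then B is forced to False.
  then C is forced to False.
  then E is forced to False.
  then D is forced to False.

A=1, B=0, C=0, D=0, E=0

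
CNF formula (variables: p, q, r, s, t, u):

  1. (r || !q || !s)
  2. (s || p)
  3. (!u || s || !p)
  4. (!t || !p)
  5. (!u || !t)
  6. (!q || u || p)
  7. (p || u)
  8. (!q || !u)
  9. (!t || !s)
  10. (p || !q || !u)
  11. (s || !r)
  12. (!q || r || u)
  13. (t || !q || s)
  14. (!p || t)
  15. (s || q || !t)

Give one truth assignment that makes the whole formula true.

Branch on p: take p = False.
  then s is forced to True.
  then u is forced to True.
  then t is forced to False.
  then q is forced to False.
r is now unconstrained; take r = False.

p=0  q=0  r=0  s=1  t=0  u=1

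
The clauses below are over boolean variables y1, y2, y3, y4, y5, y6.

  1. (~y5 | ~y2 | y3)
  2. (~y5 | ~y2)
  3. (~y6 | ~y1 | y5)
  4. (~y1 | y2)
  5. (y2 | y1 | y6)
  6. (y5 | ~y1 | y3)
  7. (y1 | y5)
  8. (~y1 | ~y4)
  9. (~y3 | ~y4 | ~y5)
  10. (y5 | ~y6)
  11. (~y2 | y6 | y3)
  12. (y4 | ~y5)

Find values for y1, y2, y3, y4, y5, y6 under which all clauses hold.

y1 = False  y2 = False  y3 = False  y4 = True  y5 = True  y6 = True

Check each clause:
  1. (~y5 | y3 | ~y2) — ~y2 is true.
  2. (~y5 | ~y2) — ~y2 is true.
  3. (y5 | ~y1 | ~y6) — y5 is true.
  4. (~y1 | y2) — ~y1 is true.
  5. (y6 | y2 | y1) — y6 is true.
  6. (y5 | ~y1 | y3) — y5 is true.
  7. (y5 | y1) — y5 is true.
  8. (~y1 | ~y4) — ~y1 is true.
  9. (~y5 | ~y3 | ~y4) — ~y3 is true.
  10. (~y6 | y5) — y5 is true.
  11. (y6 | ~y2 | y3) — ~y2 is true.
  12. (~y5 | y4) — y4 is true.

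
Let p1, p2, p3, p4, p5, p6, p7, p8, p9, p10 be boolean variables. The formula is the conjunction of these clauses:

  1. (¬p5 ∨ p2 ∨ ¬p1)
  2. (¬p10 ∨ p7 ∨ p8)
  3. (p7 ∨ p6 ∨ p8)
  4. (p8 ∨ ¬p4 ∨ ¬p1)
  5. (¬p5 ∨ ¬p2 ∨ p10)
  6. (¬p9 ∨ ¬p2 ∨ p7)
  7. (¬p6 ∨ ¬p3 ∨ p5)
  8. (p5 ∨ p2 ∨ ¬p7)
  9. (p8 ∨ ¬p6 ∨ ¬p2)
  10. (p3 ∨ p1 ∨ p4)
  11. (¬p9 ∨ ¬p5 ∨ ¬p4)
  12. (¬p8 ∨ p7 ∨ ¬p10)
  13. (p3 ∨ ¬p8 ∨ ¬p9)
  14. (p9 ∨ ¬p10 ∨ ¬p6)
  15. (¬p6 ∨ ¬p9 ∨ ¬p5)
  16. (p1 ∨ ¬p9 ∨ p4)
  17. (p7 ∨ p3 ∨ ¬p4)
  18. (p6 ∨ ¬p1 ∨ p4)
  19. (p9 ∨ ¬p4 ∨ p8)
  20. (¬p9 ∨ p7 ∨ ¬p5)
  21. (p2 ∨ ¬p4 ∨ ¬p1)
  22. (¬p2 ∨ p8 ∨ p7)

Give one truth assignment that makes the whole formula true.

Set p1 = True and propagate.
Set p2 = True and propagate.
For the remaining variables, p3 = True, p4 = True, p5 = False, p6 = False, p7 = True, p8 = True, p9 = True, p10 = True works.
Check each clause:
  1. (p2 ∨ ¬p1 ∨ ¬p5) — p2 is true.
  2. (p7 ∨ p8 ∨ ¬p10) — p8 is true.
  3. (p6 ∨ p7 ∨ p8) — p8 is true.
  4. (¬p4 ∨ p8 ∨ ¬p1) — p8 is true.
  5. (¬p2 ∨ ¬p5 ∨ p10) — p10 is true.
  6. (¬p9 ∨ ¬p2 ∨ p7) — p7 is true.
  7. (p5 ∨ ¬p6 ∨ ¬p3) — ¬p6 is true.
  8. (p5 ∨ p2 ∨ ¬p7) — p2 is true.
  9. (¬p2 ∨ ¬p6 ∨ p8) — p8 is true.
  10. (p1 ∨ p3 ∨ p4) — p1 is true.
  11. (¬p5 ∨ ¬p9 ∨ ¬p4) — ¬p5 is true.
  12. (¬p10 ∨ p7 ∨ ¬p8) — p7 is true.
  13. (¬p9 ∨ ¬p8 ∨ p3) — p3 is true.
  14. (¬p10 ∨ ¬p6 ∨ p9) — p9 is true.
  15. (¬p5 ∨ ¬p9 ∨ ¬p6) — ¬p6 is true.
  16. (p4 ∨ ¬p9 ∨ p1) — p1 is true.
  17. (p3 ∨ ¬p4 ∨ p7) — p3 is true.
  18. (p6 ∨ p4 ∨ ¬p1) — p4 is true.
  19. (p8 ∨ p9 ∨ ¬p4) — p8 is true.
  20. (¬p9 ∨ p7 ∨ ¬p5) — ¬p5 is true.
  21. (p2 ∨ ¬p4 ∨ ¬p1) — p2 is true.
  22. (p7 ∨ p8 ∨ ¬p2) — p8 is true.

p1=True, p2=True, p3=True, p4=True, p5=False, p6=False, p7=True, p8=True, p9=True, p10=True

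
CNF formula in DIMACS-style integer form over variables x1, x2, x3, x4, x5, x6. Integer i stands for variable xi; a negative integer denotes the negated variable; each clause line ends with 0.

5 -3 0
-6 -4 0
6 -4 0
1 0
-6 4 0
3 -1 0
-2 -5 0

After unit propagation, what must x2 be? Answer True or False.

False

(x1) is a unit clause: x1 = True.
In (x3 OR NOT x1), NOT x1 is now false; x3 must hold, so x3 = True.
(x5 OR NOT x3) with x3 = True leaves only x5, so x5 = True.
In (NOT x5 OR NOT x2), NOT x5 is now false; NOT x2 must hold, so x2 = False.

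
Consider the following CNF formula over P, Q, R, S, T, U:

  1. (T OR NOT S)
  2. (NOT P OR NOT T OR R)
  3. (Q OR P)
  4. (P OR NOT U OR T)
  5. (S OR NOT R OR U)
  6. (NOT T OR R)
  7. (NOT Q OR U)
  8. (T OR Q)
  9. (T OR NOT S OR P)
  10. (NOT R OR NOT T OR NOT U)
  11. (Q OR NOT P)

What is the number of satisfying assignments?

The models are:
  P=1 Q=1 R=0 S=0 T=0 U=1
  P=1 Q=1 R=1 S=0 T=0 U=1
That's 2 in total.

2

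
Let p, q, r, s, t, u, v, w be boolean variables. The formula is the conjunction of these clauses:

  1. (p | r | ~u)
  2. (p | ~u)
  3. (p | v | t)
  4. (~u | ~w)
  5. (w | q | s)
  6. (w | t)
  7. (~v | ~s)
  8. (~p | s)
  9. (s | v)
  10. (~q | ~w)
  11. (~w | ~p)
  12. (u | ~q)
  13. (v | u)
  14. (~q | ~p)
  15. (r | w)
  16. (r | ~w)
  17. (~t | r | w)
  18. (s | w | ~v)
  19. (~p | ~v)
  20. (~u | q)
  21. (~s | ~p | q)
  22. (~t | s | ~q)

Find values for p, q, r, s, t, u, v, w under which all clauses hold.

p=False, q=False, r=True, s=False, t=True, u=False, v=True, w=True

Pure literal: r appears only positively; assign r = True.
Branch on p: take p = False.
  then u is forced to False.
  then q is forced to False.
  then v is forced to True.
  then s is forced to False.
  then w is forced to True.
t is now unconstrained; take t = True.
Every clause has at least one true literal under this assignment.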